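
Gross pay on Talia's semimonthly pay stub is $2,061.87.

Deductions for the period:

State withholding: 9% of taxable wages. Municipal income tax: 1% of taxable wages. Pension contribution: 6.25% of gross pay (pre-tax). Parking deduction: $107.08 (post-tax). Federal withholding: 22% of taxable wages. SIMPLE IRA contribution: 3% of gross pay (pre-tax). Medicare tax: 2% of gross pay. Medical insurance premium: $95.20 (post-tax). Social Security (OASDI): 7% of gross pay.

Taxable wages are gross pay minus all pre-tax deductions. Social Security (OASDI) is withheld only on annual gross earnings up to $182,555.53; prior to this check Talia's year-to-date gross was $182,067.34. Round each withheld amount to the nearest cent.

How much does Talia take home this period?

Pension contribution: $2,061.87 × 0.0625 = $128.87
SIMPLE IRA contribution: $2,061.87 × 0.03 = $61.86
Pre-tax total = $128.87 + $61.86 = $190.73
Taxable wages = $2,061.87 − $190.73 = $1,871.14
State withholding: $1,871.14 × 0.09 = $168.40
Municipal income tax: $1,871.14 × 0.01 = $18.71
Federal withholding: $1,871.14 × 0.22 = $411.65
Social Security (OASDI): only $182,555.53 − $182,067.34 = $488.19 of this check is subject → $488.19 × 0.07 = $34.17
Medicare tax: $2,061.87 × 0.02 = $41.24
Parking deduction: $107.08
Medical insurance premium: $95.20
Total deductions = $128.87 + $61.86 + $168.40 + $18.71 + $411.65 + $34.17 + $41.24 + $107.08 + $95.20 = $1,067.18
Net pay = $2,061.87 − $1,067.18 = $994.69

$994.69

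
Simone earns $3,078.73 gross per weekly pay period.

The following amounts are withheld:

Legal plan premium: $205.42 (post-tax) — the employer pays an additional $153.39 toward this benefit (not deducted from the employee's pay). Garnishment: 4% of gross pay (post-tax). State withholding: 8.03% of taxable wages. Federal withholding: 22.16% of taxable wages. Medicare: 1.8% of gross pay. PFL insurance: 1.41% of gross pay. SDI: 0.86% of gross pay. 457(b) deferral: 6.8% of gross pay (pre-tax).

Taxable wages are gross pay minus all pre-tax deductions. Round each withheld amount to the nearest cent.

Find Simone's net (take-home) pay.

$1,549.24

457(b) deferral: $3,078.73 × 0.068 = $209.35
Taxable wages = $3,078.73 − $209.35 = $2,869.38
State withholding: $2,869.38 × 0.0803 = $230.41
Federal withholding: $2,869.38 × 0.2216 = $635.85
PFL insurance: $3,078.73 × 0.0141 = $43.41
SDI: $3,078.73 × 0.0086 = $26.48
Medicare: $3,078.73 × 0.018 = $55.42
Legal plan premium: $205.42
Garnishment: $3,078.73 × 0.04 = $123.15
(Employer's $153.39 toward legal plan premium is not withheld from the employee.)
Total deductions = $209.35 + $230.41 + $635.85 + $43.41 + $26.48 + $55.42 + $205.42 + $123.15 = $1,529.49
Net pay = $3,078.73 − $1,529.49 = $1,549.24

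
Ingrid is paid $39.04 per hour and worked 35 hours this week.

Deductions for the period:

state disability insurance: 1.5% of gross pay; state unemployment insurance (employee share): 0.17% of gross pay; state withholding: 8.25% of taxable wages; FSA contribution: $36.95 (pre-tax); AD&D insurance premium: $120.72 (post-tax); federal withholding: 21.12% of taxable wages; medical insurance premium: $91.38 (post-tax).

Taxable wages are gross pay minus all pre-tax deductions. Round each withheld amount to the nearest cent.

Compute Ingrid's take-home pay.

$704.07

Gross pay: 35 × $39.04 = $1,366.40
FSA contribution: $36.95
Taxable wages = $1,366.40 − $36.95 = $1,329.45
Federal withholding: $1,329.45 × 0.2112 = $280.78
State withholding: $1,329.45 × 0.0825 = $109.68
State disability insurance: $1,366.40 × 0.015 = $20.50
State unemployment insurance (employee share): $1,366.40 × 0.0017 = $2.32
Medical insurance premium: $91.38
AD&D insurance premium: $120.72
Total deductions = $36.95 + $280.78 + $109.68 + $20.50 + $2.32 + $91.38 + $120.72 = $662.33
Net pay = $1,366.40 − $662.33 = $704.07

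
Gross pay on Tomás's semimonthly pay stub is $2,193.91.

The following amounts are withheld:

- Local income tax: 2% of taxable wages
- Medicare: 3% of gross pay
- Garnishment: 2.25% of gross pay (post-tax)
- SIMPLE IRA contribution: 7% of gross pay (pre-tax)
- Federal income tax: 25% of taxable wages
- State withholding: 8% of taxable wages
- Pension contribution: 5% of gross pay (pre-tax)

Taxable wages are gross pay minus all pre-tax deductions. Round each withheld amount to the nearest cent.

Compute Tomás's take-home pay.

SIMPLE IRA contribution: $2,193.91 × 0.07 = $153.57
Pension contribution: $2,193.91 × 0.05 = $109.70
Pre-tax total = $153.57 + $109.70 = $263.27
Taxable wages = $2,193.91 − $263.27 = $1,930.64
Local income tax: $1,930.64 × 0.02 = $38.61
Federal income tax: $1,930.64 × 0.25 = $482.66
State withholding: $1,930.64 × 0.08 = $154.45
Medicare: $2,193.91 × 0.03 = $65.82
Garnishment: $2,193.91 × 0.0225 = $49.36
Total deductions = $153.57 + $109.70 + $38.61 + $482.66 + $154.45 + $65.82 + $49.36 = $1,054.17
Net pay = $2,193.91 − $1,054.17 = $1,139.74

$1,139.74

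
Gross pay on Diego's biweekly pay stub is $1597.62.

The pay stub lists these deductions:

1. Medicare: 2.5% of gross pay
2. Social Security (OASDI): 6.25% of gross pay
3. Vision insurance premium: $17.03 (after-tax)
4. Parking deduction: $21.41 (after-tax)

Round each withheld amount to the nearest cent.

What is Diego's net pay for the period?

$1419.39

Social Security (OASDI): $1597.62 × 0.0625 = $99.85
Medicare: $1597.62 × 0.025 = $39.94
Parking deduction: $21.41
Vision insurance premium: $17.03
Total deductions = $99.85 + $39.94 + $21.41 + $17.03 = $178.23
Net pay = $1597.62 − $178.23 = $1419.39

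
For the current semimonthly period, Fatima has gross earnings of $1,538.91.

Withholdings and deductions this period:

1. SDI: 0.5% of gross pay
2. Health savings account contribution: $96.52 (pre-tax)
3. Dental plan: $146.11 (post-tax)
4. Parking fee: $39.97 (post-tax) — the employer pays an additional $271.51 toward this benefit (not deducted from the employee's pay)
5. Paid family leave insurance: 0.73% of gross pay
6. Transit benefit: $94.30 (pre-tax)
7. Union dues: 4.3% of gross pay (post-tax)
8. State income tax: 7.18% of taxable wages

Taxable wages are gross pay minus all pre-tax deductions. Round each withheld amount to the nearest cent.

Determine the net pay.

$980.13

Health savings account contribution: $96.52
Transit benefit: $94.30
Pre-tax total = $96.52 + $94.30 = $190.82
Taxable wages = $1,538.91 − $190.82 = $1,348.09
State income tax: $1,348.09 × 0.0718 = $96.79
Paid family leave insurance: $1,538.91 × 0.0073 = $11.23
SDI: $1,538.91 × 0.005 = $7.69
Parking fee: $39.97
Union dues: $1,538.91 × 0.043 = $66.17
Dental plan: $146.11
(Employer's $271.51 toward parking fee is not withheld from the employee.)
Total deductions = $96.52 + $94.30 + $96.79 + $11.23 + $7.69 + $39.97 + $66.17 + $146.11 = $558.78
Net pay = $1,538.91 − $558.78 = $980.13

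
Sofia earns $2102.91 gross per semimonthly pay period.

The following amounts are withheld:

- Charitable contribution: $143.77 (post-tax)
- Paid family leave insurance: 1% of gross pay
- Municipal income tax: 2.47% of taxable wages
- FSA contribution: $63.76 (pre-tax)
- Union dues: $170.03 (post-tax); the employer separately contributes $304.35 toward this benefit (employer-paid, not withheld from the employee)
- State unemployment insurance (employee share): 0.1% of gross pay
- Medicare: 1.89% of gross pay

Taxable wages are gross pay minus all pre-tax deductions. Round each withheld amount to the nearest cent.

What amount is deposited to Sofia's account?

$1612.11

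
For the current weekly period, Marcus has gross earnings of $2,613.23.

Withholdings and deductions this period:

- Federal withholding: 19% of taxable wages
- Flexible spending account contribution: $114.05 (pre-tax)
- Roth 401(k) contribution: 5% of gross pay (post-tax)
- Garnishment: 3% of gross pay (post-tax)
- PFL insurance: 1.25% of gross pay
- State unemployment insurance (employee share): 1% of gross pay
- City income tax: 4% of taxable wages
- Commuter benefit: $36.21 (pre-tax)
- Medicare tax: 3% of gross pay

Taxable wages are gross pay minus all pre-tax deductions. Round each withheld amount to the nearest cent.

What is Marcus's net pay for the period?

$1,550.23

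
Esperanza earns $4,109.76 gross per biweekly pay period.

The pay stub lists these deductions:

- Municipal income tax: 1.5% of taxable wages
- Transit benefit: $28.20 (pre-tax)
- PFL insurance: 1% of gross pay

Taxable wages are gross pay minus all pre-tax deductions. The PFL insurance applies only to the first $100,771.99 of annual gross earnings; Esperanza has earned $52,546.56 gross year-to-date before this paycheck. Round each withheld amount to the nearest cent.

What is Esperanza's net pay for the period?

Transit benefit: $28.20
Taxable wages = $4,109.76 − $28.20 = $4,081.56
Municipal income tax: $4,081.56 × 0.015 = $61.22
PFL insurance: cap not yet reached, full $4,109.76 is subject → $4,109.76 × 0.01 = $41.10
Total deductions = $28.20 + $61.22 + $41.10 = $130.52
Net pay = $4,109.76 − $130.52 = $3,979.24

$3,979.24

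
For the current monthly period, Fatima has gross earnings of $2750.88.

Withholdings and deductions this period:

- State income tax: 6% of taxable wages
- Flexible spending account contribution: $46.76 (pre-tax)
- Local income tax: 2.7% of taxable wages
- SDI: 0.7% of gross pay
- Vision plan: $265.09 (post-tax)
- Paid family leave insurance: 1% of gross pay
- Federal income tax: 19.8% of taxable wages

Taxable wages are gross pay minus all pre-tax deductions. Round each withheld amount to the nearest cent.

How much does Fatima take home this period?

$1621.58

Flexible spending account contribution: $46.76
Taxable wages = $2750.88 − $46.76 = $2704.12
Federal income tax: $2704.12 × 0.198 = $535.42
State income tax: $2704.12 × 0.06 = $162.25
Local income tax: $2704.12 × 0.027 = $73.01
Paid family leave insurance: $2750.88 × 0.01 = $27.51
SDI: $2750.88 × 0.007 = $19.26
Vision plan: $265.09
Total deductions = $46.76 + $535.42 + $162.25 + $73.01 + $27.51 + $19.26 + $265.09 = $1129.30
Net pay = $2750.88 − $1129.30 = $1621.58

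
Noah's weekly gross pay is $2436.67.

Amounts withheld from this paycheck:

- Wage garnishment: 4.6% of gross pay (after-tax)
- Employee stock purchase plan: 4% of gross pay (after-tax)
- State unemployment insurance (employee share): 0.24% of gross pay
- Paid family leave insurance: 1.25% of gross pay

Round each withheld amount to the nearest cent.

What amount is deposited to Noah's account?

$2190.80

State unemployment insurance (employee share): $2436.67 × 0.0024 = $5.85
Paid family leave insurance: $2436.67 × 0.0125 = $30.46
Employee stock purchase plan: $2436.67 × 0.04 = $97.47
Wage garnishment: $2436.67 × 0.046 = $112.09
Total deductions = $5.85 + $30.46 + $97.47 + $112.09 = $245.87
Net pay = $2436.67 − $245.87 = $2190.80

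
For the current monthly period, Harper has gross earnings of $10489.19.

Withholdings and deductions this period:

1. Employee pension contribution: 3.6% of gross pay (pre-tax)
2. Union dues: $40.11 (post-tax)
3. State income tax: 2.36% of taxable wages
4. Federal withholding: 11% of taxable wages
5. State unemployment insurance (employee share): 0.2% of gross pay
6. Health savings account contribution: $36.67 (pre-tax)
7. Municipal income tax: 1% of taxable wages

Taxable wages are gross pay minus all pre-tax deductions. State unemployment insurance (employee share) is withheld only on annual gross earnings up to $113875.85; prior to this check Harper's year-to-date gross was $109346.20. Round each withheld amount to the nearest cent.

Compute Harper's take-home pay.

$8578.98

Health savings account contribution: $36.67
Employee pension contribution: $10489.19 × 0.036 = $377.61
Pre-tax total = $36.67 + $377.61 = $414.28
Taxable wages = $10489.19 − $414.28 = $10074.91
Federal withholding: $10074.91 × 0.11 = $1108.24
Municipal income tax: $10074.91 × 0.01 = $100.75
State income tax: $10074.91 × 0.0236 = $237.77
State unemployment insurance (employee share): only $113875.85 − $109346.20 = $4529.65 of this check is subject → $4529.65 × 0.002 = $9.06
Union dues: $40.11
Total deductions = $36.67 + $377.61 + $1108.24 + $100.75 + $237.77 + $9.06 + $40.11 = $1910.21
Net pay = $10489.19 − $1910.21 = $8578.98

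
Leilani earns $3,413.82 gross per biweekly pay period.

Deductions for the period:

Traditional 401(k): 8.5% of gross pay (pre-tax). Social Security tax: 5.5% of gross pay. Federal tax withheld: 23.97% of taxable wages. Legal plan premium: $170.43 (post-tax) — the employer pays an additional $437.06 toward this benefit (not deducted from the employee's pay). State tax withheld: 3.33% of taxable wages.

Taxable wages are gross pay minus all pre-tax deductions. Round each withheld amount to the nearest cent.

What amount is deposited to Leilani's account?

$1,912.70

Traditional 401(k): $3,413.82 × 0.085 = $290.17
Taxable wages = $3,413.82 − $290.17 = $3,123.65
State tax withheld: $3,123.65 × 0.0333 = $104.02
Federal tax withheld: $3,123.65 × 0.2397 = $748.74
Social Security tax: $3,413.82 × 0.055 = $187.76
Legal plan premium: $170.43
(Employer's $437.06 toward legal plan premium is not withheld from the employee.)
Total deductions = $290.17 + $104.02 + $748.74 + $187.76 + $170.43 = $1,501.12
Net pay = $3,413.82 − $1,501.12 = $1,912.70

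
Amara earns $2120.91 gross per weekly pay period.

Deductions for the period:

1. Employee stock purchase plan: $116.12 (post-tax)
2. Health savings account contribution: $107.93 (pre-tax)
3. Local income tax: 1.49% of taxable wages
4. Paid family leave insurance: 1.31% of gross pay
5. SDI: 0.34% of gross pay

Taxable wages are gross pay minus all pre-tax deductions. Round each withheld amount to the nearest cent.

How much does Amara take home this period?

Health savings account contribution: $107.93
Taxable wages = $2120.91 − $107.93 = $2012.98
Local income tax: $2012.98 × 0.0149 = $29.99
Paid family leave insurance: $2120.91 × 0.0131 = $27.78
SDI: $2120.91 × 0.0034 = $7.21
Employee stock purchase plan: $116.12
Total deductions = $107.93 + $29.99 + $27.78 + $7.21 + $116.12 = $289.03
Net pay = $2120.91 − $289.03 = $1831.88

$1831.88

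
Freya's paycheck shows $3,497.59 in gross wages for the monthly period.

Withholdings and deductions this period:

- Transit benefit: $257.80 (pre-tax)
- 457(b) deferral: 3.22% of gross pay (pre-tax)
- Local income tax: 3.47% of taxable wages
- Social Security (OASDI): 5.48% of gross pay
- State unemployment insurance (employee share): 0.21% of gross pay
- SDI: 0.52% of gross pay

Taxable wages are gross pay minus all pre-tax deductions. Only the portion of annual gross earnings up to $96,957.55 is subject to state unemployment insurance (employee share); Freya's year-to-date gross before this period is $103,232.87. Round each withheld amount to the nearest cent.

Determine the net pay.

$2,808.80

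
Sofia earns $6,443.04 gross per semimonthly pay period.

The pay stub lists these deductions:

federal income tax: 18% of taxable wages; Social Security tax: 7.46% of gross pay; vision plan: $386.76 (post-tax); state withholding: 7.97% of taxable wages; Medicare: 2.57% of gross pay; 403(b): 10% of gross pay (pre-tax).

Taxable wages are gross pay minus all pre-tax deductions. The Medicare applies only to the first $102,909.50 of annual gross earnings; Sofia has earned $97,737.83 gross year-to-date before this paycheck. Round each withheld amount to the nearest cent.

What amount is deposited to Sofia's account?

403(b): $6,443.04 × 0.1 = $644.30
Taxable wages = $6,443.04 − $644.30 = $5,798.74
Federal income tax: $5,798.74 × 0.18 = $1,043.77
State withholding: $5,798.74 × 0.0797 = $462.16
Medicare: only $102,909.50 − $97,737.83 = $5,171.67 of this check is subject → $5,171.67 × 0.0257 = $132.91
Social Security tax: $6,443.04 × 0.0746 = $480.65
Vision plan: $386.76
Total deductions = $644.30 + $1,043.77 + $462.16 + $132.91 + $480.65 + $386.76 = $3,150.55
Net pay = $6,443.04 − $3,150.55 = $3,292.49

$3,292.49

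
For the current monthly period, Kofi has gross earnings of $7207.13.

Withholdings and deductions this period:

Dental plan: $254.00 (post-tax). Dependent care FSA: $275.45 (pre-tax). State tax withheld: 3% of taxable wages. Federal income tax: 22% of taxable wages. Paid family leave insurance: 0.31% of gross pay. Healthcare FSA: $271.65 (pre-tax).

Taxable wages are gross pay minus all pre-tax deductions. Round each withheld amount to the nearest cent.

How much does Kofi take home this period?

$4718.68

Dependent care FSA: $275.45
Healthcare FSA: $271.65
Pre-tax total = $275.45 + $271.65 = $547.10
Taxable wages = $7207.13 − $547.10 = $6660.03
Federal income tax: $6660.03 × 0.22 = $1465.21
State tax withheld: $6660.03 × 0.03 = $199.80
Paid family leave insurance: $7207.13 × 0.0031 = $22.34
Dental plan: $254.00
Total deductions = $275.45 + $271.65 + $1465.21 + $199.80 + $22.34 + $254.00 = $2488.45
Net pay = $7207.13 − $2488.45 = $4718.68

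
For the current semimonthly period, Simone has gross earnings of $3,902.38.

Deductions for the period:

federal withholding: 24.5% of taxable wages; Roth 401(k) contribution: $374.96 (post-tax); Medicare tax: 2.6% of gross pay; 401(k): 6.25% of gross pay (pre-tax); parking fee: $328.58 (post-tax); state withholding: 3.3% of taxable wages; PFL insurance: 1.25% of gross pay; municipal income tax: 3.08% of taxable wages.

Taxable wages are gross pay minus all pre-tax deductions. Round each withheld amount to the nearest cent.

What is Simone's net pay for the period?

$1,674.96

401(k): $3,902.38 × 0.0625 = $243.90
Taxable wages = $3,902.38 − $243.90 = $3,658.48
Federal withholding: $3,658.48 × 0.245 = $896.33
State withholding: $3,658.48 × 0.033 = $120.73
Municipal income tax: $3,658.48 × 0.0308 = $112.68
PFL insurance: $3,902.38 × 0.0125 = $48.78
Medicare tax: $3,902.38 × 0.026 = $101.46
Parking fee: $328.58
Roth 401(k) contribution: $374.96
Total deductions = $243.90 + $896.33 + $120.73 + $112.68 + $48.78 + $101.46 + $328.58 + $374.96 = $2,227.42
Net pay = $3,902.38 − $2,227.42 = $1,674.96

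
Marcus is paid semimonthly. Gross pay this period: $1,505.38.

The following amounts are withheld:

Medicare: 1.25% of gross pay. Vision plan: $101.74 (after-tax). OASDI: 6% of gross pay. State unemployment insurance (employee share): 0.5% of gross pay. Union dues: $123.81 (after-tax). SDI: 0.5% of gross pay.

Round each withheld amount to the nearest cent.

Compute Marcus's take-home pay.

$1,155.63

Medicare: $1,505.38 × 0.0125 = $18.82
SDI: $1,505.38 × 0.005 = $7.53
OASDI: $1,505.38 × 0.06 = $90.32
State unemployment insurance (employee share): $1,505.38 × 0.005 = $7.53
Vision plan: $101.74
Union dues: $123.81
Total deductions = $18.82 + $7.53 + $90.32 + $7.53 + $101.74 + $123.81 = $349.75
Net pay = $1,505.38 − $349.75 = $1,155.63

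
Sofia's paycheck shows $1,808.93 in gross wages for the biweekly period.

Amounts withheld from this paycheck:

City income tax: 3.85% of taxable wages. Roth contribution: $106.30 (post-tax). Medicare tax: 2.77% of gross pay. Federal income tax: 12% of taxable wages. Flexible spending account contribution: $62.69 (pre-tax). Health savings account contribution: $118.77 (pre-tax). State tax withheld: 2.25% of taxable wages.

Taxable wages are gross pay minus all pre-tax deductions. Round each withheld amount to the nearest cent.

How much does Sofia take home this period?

Flexible spending account contribution: $62.69
Health savings account contribution: $118.77
Pre-tax total = $62.69 + $118.77 = $181.46
Taxable wages = $1,808.93 − $181.46 = $1,627.47
Federal income tax: $1,627.47 × 0.12 = $195.30
City income tax: $1,627.47 × 0.0385 = $62.66
State tax withheld: $1,627.47 × 0.0225 = $36.62
Medicare tax: $1,808.93 × 0.0277 = $50.11
Roth contribution: $106.30
Total deductions = $62.69 + $118.77 + $195.30 + $62.66 + $36.62 + $50.11 + $106.30 = $632.45
Net pay = $1,808.93 − $632.45 = $1,176.48

$1,176.48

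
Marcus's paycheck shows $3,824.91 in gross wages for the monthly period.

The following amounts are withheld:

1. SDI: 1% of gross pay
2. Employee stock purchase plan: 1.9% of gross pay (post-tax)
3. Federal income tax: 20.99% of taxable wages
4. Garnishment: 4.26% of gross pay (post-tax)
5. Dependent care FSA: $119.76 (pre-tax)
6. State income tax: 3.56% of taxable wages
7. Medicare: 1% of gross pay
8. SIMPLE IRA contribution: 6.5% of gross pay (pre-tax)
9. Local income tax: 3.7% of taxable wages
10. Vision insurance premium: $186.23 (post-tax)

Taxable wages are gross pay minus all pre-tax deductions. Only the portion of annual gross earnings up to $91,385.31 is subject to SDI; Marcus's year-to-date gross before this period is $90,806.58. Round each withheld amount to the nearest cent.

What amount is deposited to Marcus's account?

Dependent care FSA: $119.76
SIMPLE IRA contribution: $3,824.91 × 0.065 = $248.62
Pre-tax total = $119.76 + $248.62 = $368.38
Taxable wages = $3,824.91 − $368.38 = $3,456.53
Federal income tax: $3,456.53 × 0.2099 = $725.53
Local income tax: $3,456.53 × 0.037 = $127.89
State income tax: $3,456.53 × 0.0356 = $123.05
Medicare: $3,824.91 × 0.01 = $38.25
SDI: only $91,385.31 − $90,806.58 = $578.73 of this check is subject → $578.73 × 0.01 = $5.79
Vision insurance premium: $186.23
Garnishment: $3,824.91 × 0.0426 = $162.94
Employee stock purchase plan: $3,824.91 × 0.019 = $72.67
Total deductions = $119.76 + $248.62 + $725.53 + $127.89 + $123.05 + $38.25 + $5.79 + $186.23 + $162.94 + $72.67 = $1,810.73
Net pay = $3,824.91 − $1,810.73 = $2,014.18

$2,014.18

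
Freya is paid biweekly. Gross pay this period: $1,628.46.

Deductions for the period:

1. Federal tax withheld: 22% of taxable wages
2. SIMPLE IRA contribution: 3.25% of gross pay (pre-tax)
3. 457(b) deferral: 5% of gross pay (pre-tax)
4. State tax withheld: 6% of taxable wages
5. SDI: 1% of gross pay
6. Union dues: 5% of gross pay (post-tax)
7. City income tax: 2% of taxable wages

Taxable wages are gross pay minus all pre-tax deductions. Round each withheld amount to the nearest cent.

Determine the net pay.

SIMPLE IRA contribution: $1,628.46 × 0.0325 = $52.92
457(b) deferral: $1,628.46 × 0.05 = $81.42
Pre-tax total = $52.92 + $81.42 = $134.34
Taxable wages = $1,628.46 − $134.34 = $1,494.12
State tax withheld: $1,494.12 × 0.06 = $89.65
Federal tax withheld: $1,494.12 × 0.22 = $328.71
City income tax: $1,494.12 × 0.02 = $29.88
SDI: $1,628.46 × 0.01 = $16.28
Union dues: $1,628.46 × 0.05 = $81.42
Total deductions = $52.92 + $81.42 + $89.65 + $328.71 + $29.88 + $16.28 + $81.42 = $680.28
Net pay = $1,628.46 − $680.28 = $948.18

$948.18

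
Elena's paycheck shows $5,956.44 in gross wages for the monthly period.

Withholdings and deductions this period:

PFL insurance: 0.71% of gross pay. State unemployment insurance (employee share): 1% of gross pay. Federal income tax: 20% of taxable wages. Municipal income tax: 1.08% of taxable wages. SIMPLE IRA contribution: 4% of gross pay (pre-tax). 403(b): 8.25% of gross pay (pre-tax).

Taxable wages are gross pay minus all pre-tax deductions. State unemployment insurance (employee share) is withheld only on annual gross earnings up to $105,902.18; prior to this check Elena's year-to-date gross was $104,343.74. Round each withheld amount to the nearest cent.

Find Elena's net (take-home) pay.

403(b): $5,956.44 × 0.0825 = $491.41
SIMPLE IRA contribution: $5,956.44 × 0.04 = $238.26
Pre-tax total = $491.41 + $238.26 = $729.67
Taxable wages = $5,956.44 − $729.67 = $5,226.77
Federal income tax: $5,226.77 × 0.2 = $1,045.35
Municipal income tax: $5,226.77 × 0.0108 = $56.45
State unemployment insurance (employee share): only $105,902.18 − $104,343.74 = $1,558.44 of this check is subject → $1,558.44 × 0.01 = $15.58
PFL insurance: $5,956.44 × 0.0071 = $42.29
Total deductions = $491.41 + $238.26 + $1,045.35 + $56.45 + $15.58 + $42.29 = $1,889.34
Net pay = $5,956.44 − $1,889.34 = $4,067.10

$4,067.10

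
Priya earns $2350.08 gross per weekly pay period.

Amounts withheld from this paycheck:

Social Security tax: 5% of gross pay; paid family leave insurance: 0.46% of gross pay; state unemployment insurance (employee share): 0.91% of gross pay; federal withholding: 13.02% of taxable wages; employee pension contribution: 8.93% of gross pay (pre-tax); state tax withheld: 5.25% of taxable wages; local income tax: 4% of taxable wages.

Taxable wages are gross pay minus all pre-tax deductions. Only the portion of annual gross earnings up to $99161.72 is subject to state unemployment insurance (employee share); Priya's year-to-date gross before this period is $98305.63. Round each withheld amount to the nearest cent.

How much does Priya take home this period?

$1527.49

Employee pension contribution: $2350.08 × 0.0893 = $209.86
Taxable wages = $2350.08 − $209.86 = $2140.22
Local income tax: $2140.22 × 0.04 = $85.61
Federal withholding: $2140.22 × 0.1302 = $278.66
State tax withheld: $2140.22 × 0.0525 = $112.36
Social Security tax: $2350.08 × 0.05 = $117.50
Paid family leave insurance: $2350.08 × 0.0046 = $10.81
State unemployment insurance (employee share): only $99161.72 − $98305.63 = $856.09 of this check is subject → $856.09 × 0.0091 = $7.79
Total deductions = $209.86 + $85.61 + $278.66 + $112.36 + $117.50 + $10.81 + $7.79 = $822.59
Net pay = $2350.08 − $822.59 = $1527.49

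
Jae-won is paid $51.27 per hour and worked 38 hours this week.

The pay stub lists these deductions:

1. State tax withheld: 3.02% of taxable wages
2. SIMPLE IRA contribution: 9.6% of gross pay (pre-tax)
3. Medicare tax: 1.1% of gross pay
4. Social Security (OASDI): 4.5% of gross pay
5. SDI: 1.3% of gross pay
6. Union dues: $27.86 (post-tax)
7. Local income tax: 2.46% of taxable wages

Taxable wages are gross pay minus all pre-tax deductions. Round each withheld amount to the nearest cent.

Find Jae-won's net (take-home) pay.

$1502.42

Gross pay: 38 × $51.27 = $1948.26
SIMPLE IRA contribution: $1948.26 × 0.096 = $187.03
Taxable wages = $1948.26 − $187.03 = $1761.23
Local income tax: $1761.23 × 0.0246 = $43.33
State tax withheld: $1761.23 × 0.0302 = $53.19
SDI: $1948.26 × 0.013 = $25.33
Social Security (OASDI): $1948.26 × 0.045 = $87.67
Medicare tax: $1948.26 × 0.011 = $21.43
Union dues: $27.86
Total deductions = $187.03 + $43.33 + $53.19 + $25.33 + $87.67 + $21.43 + $27.86 = $445.84
Net pay = $1948.26 − $445.84 = $1502.42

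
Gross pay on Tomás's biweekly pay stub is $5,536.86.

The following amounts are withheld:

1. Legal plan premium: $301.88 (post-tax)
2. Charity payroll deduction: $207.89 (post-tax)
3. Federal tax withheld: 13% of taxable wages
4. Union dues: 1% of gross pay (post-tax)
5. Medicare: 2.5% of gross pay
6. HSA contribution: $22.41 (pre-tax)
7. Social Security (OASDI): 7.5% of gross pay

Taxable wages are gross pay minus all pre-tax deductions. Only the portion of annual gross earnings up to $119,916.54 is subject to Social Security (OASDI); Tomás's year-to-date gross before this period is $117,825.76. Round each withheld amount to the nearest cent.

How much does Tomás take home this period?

HSA contribution: $22.41
Taxable wages = $5,536.86 − $22.41 = $5,514.45
Federal tax withheld: $5,514.45 × 0.13 = $716.88
Social Security (OASDI): only $119,916.54 − $117,825.76 = $2,090.78 of this check is subject → $2,090.78 × 0.075 = $156.81
Medicare: $5,536.86 × 0.025 = $138.42
Union dues: $5,536.86 × 0.01 = $55.37
Charity payroll deduction: $207.89
Legal plan premium: $301.88
Total deductions = $22.41 + $716.88 + $156.81 + $138.42 + $55.37 + $207.89 + $301.88 = $1,599.66
Net pay = $5,536.86 − $1,599.66 = $3,937.20

$3,937.20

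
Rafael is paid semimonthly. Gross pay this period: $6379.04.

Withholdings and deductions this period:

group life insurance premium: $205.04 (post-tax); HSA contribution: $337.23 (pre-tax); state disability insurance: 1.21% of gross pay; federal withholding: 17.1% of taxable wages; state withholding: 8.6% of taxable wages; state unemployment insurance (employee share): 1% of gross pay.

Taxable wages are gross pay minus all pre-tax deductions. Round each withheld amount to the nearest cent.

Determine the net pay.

$4143.04

HSA contribution: $337.23
Taxable wages = $6379.04 − $337.23 = $6041.81
State withholding: $6041.81 × 0.086 = $519.60
Federal withholding: $6041.81 × 0.171 = $1033.15
State unemployment insurance (employee share): $6379.04 × 0.01 = $63.79
State disability insurance: $6379.04 × 0.0121 = $77.19
Group life insurance premium: $205.04
Total deductions = $337.23 + $519.60 + $1033.15 + $63.79 + $77.19 + $205.04 = $2236.00
Net pay = $6379.04 − $2236.00 = $4143.04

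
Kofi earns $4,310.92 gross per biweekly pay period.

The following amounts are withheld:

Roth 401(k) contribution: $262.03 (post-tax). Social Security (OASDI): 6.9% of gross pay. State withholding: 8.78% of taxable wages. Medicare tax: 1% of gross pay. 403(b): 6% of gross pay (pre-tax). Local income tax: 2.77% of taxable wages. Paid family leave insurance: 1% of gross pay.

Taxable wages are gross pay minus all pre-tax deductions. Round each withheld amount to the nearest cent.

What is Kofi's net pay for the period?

$2,938.52

403(b): $4,310.92 × 0.06 = $258.66
Taxable wages = $4,310.92 − $258.66 = $4,052.26
Local income tax: $4,052.26 × 0.0277 = $112.25
State withholding: $4,052.26 × 0.0878 = $355.79
Medicare tax: $4,310.92 × 0.01 = $43.11
Social Security (OASDI): $4,310.92 × 0.069 = $297.45
Paid family leave insurance: $4,310.92 × 0.01 = $43.11
Roth 401(k) contribution: $262.03
Total deductions = $258.66 + $112.25 + $355.79 + $43.11 + $297.45 + $43.11 + $262.03 = $1,372.40
Net pay = $4,310.92 − $1,372.40 = $2,938.52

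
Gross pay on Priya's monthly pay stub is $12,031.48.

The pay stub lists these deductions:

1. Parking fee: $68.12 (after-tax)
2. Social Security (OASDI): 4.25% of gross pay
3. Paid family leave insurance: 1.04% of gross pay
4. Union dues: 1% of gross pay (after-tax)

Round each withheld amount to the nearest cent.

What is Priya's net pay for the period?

Paid family leave insurance: $12,031.48 × 0.0104 = $125.13
Social Security (OASDI): $12,031.48 × 0.0425 = $511.34
Parking fee: $68.12
Union dues: $12,031.48 × 0.01 = $120.31
Total deductions = $125.13 + $511.34 + $68.12 + $120.31 = $824.90
Net pay = $12,031.48 − $824.90 = $11,206.58

$11,206.58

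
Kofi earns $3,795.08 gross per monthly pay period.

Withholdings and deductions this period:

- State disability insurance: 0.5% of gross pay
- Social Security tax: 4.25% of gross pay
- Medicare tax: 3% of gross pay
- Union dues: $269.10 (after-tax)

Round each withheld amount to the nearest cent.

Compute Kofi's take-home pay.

$3,231.86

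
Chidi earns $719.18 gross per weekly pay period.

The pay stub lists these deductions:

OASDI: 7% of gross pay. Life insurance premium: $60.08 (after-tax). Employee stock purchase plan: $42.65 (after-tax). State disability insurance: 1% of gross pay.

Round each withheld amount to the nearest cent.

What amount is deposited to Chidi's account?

$558.92

State disability insurance: $719.18 × 0.01 = $7.19
OASDI: $719.18 × 0.07 = $50.34
Life insurance premium: $60.08
Employee stock purchase plan: $42.65
Total deductions = $7.19 + $50.34 + $60.08 + $42.65 = $160.26
Net pay = $719.18 − $160.26 = $558.92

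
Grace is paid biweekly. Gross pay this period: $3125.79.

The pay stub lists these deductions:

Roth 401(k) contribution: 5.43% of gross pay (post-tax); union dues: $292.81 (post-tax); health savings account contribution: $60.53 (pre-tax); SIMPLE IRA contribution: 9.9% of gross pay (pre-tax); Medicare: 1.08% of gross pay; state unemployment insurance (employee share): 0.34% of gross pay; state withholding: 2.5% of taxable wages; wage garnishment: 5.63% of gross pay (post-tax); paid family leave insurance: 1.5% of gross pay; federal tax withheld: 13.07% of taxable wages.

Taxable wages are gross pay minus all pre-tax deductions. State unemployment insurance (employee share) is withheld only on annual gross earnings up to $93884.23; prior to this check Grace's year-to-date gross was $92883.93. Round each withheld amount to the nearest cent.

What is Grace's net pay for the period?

$1604.16

SIMPLE IRA contribution: $3125.79 × 0.099 = $309.45
Health savings account contribution: $60.53
Pre-tax total = $309.45 + $60.53 = $369.98
Taxable wages = $3125.79 − $369.98 = $2755.81
State withholding: $2755.81 × 0.025 = $68.90
Federal tax withheld: $2755.81 × 0.1307 = $360.18
Paid family leave insurance: $3125.79 × 0.015 = $46.89
State unemployment insurance (employee share): only $93884.23 − $92883.93 = $1000.30 of this check is subject → $1000.30 × 0.0034 = $3.40
Medicare: $3125.79 × 0.0108 = $33.76
Union dues: $292.81
Wage garnishment: $3125.79 × 0.0563 = $175.98
Roth 401(k) contribution: $3125.79 × 0.0543 = $169.73
Total deductions = $309.45 + $60.53 + $68.90 + $360.18 + $46.89 + $3.40 + $33.76 + $292.81 + $175.98 + $169.73 = $1521.63
Net pay = $3125.79 − $1521.63 = $1604.16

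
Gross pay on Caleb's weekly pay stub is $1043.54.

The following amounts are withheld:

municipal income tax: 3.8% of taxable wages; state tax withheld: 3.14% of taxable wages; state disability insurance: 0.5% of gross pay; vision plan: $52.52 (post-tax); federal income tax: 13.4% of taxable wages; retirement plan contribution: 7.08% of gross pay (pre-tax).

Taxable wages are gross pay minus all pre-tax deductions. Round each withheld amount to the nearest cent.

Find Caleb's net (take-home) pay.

Retirement plan contribution: $1043.54 × 0.0708 = $73.88
Taxable wages = $1043.54 − $73.88 = $969.66
Municipal income tax: $969.66 × 0.038 = $36.85
State tax withheld: $969.66 × 0.0314 = $30.45
Federal income tax: $969.66 × 0.134 = $129.93
State disability insurance: $1043.54 × 0.005 = $5.22
Vision plan: $52.52
Total deductions = $73.88 + $36.85 + $30.45 + $129.93 + $5.22 + $52.52 = $328.85
Net pay = $1043.54 − $328.85 = $714.69

$714.69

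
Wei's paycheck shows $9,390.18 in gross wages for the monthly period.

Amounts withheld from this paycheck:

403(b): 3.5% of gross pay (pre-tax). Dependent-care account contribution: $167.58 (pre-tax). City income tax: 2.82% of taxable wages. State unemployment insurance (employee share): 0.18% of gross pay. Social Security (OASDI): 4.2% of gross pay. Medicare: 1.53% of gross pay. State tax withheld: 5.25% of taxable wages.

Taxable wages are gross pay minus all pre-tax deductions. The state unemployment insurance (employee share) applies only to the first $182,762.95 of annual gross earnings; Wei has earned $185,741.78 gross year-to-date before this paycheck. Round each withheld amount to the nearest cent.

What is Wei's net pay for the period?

$7,638.14

Dependent-care account contribution: $167.58
403(b): $9,390.18 × 0.035 = $328.66
Pre-tax total = $167.58 + $328.66 = $496.24
Taxable wages = $9,390.18 − $496.24 = $8,893.94
State tax withheld: $8,893.94 × 0.0525 = $466.93
City income tax: $8,893.94 × 0.0282 = $250.81
Social Security (OASDI): $9,390.18 × 0.042 = $394.39
State unemployment insurance (employee share): annual cap $182,762.95 already reached (YTD $185,741.78), so $0.00
Medicare: $9,390.18 × 0.0153 = $143.67
Total deductions = $167.58 + $328.66 + $466.93 + $250.81 + $394.39 + $0.00 + $143.67 = $1,752.04
Net pay = $9,390.18 − $1,752.04 = $7,638.14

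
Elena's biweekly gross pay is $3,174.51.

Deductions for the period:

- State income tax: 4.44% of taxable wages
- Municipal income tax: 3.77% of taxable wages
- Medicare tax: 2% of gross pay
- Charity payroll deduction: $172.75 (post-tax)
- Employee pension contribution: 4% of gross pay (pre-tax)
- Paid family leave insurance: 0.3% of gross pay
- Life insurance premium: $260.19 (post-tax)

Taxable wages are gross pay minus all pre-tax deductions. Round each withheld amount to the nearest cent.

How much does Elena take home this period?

$2,291.38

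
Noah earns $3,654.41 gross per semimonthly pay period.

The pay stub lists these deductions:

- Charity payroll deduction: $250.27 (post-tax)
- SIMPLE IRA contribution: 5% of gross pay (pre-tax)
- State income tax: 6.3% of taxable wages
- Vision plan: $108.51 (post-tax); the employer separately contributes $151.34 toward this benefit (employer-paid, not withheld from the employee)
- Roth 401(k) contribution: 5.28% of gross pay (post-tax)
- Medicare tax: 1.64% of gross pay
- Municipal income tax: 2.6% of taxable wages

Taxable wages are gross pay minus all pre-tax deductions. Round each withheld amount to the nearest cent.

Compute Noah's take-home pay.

$2,551.05

SIMPLE IRA contribution: $3,654.41 × 0.05 = $182.72
Taxable wages = $3,654.41 − $182.72 = $3,471.69
State income tax: $3,471.69 × 0.063 = $218.72
Municipal income tax: $3,471.69 × 0.026 = $90.26
Medicare tax: $3,654.41 × 0.0164 = $59.93
Vision plan: $108.51
Charity payroll deduction: $250.27
Roth 401(k) contribution: $3,654.41 × 0.0528 = $192.95
(Employer's $151.34 toward vision plan is not withheld from the employee.)
Total deductions = $182.72 + $218.72 + $90.26 + $59.93 + $108.51 + $250.27 + $192.95 = $1,103.36
Net pay = $3,654.41 − $1,103.36 = $2,551.05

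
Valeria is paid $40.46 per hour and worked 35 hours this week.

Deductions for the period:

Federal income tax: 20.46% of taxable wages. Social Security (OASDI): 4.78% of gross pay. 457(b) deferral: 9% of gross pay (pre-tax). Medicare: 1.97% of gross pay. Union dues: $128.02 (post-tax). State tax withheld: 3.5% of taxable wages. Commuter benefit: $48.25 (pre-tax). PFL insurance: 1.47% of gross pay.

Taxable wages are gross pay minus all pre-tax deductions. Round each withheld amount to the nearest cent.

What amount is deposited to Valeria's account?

$698.77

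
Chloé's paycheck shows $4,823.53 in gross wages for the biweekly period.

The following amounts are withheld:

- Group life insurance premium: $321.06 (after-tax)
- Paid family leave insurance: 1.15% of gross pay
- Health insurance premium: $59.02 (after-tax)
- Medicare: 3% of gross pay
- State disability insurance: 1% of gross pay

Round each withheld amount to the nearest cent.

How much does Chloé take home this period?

Paid family leave insurance: $4,823.53 × 0.0115 = $55.47
State disability insurance: $4,823.53 × 0.01 = $48.24
Medicare: $4,823.53 × 0.03 = $144.71
Health insurance premium: $59.02
Group life insurance premium: $321.06
Total deductions = $55.47 + $48.24 + $144.71 + $59.02 + $321.06 = $628.50
Net pay = $4,823.53 − $628.50 = $4,195.03

$4,195.03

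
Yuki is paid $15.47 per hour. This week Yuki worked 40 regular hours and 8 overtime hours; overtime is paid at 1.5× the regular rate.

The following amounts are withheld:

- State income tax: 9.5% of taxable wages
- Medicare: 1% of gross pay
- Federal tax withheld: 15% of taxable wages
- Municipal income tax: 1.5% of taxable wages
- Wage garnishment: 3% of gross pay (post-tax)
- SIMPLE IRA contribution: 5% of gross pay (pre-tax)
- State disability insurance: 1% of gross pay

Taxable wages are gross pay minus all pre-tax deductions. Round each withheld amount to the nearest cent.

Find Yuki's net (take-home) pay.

$525.32

Regular pay: 40 × $15.47 = $618.80
Overtime pay: 8 × $15.47 × 1.5 = $185.64
Gross pay = $618.80 + $185.64 = $804.44
SIMPLE IRA contribution: $804.44 × 0.05 = $40.22
Taxable wages = $804.44 − $40.22 = $764.22
Municipal income tax: $764.22 × 0.015 = $11.46
Federal tax withheld: $764.22 × 0.15 = $114.63
State income tax: $764.22 × 0.095 = $72.60
State disability insurance: $804.44 × 0.01 = $8.04
Medicare: $804.44 × 0.01 = $8.04
Wage garnishment: $804.44 × 0.03 = $24.13
Total deductions = $40.22 + $11.46 + $114.63 + $72.60 + $8.04 + $8.04 + $24.13 = $279.12
Net pay = $804.44 − $279.12 = $525.32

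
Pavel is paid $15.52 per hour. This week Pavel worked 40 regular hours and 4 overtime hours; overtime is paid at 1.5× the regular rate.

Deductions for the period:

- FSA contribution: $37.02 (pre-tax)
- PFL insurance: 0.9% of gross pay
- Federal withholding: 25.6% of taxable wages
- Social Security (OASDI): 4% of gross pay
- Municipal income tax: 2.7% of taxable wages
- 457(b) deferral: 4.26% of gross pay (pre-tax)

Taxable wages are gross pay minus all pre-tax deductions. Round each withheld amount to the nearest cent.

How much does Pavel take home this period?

Regular pay: 40 × $15.52 = $620.80
Overtime pay: 4 × $15.52 × 1.5 = $93.12
Gross pay = $620.80 + $93.12 = $713.92
457(b) deferral: $713.92 × 0.0426 = $30.41
FSA contribution: $37.02
Pre-tax total = $30.41 + $37.02 = $67.43
Taxable wages = $713.92 − $67.43 = $646.49
Municipal income tax: $646.49 × 0.027 = $17.46
Federal withholding: $646.49 × 0.256 = $165.50
PFL insurance: $713.92 × 0.009 = $6.43
Social Security (OASDI): $713.92 × 0.04 = $28.56
Total deductions = $30.41 + $37.02 + $17.46 + $165.50 + $6.43 + $28.56 = $285.38
Net pay = $713.92 − $285.38 = $428.54

$428.54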